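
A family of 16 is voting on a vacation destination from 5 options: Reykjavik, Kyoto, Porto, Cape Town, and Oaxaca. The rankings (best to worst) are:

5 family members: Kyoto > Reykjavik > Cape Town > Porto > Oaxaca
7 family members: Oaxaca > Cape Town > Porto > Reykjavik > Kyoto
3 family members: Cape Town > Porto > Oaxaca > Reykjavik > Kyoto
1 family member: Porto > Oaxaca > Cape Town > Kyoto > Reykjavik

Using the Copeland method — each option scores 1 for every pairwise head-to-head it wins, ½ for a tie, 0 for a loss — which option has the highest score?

Reykjavik: beats Kyoto; loses to Porto, Cape Town, and Oaxaca → score 1.
Kyoto: loses to Reykjavik, Porto, Cape Town, and Oaxaca → score 0.
Porto: beats Reykjavik, Kyoto, and Oaxaca; loses to Cape Town → score 3.
Cape Town: beats Reykjavik, Kyoto, and Porto; ties Oaxaca → score 3.5.
Oaxaca: beats Reykjavik and Kyoto; ties Cape Town; loses to Porto → score 2.5.
Cape Town has the best pairwise record.

Cape Town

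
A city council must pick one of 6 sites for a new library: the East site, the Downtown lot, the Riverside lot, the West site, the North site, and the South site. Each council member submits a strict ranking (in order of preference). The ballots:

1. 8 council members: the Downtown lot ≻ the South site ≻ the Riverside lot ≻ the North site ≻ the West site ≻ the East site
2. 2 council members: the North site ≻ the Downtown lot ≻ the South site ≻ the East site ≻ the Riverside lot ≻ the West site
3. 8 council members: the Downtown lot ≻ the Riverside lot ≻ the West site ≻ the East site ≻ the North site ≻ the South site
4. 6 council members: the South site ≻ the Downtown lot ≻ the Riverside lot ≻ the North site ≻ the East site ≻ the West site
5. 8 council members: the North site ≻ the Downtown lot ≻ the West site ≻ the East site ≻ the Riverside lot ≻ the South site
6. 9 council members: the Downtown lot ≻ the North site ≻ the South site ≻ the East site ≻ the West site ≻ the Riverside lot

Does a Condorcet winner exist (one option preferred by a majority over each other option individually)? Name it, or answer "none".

the Downtown lot

the Downtown lot vs the East site: 41–0 for the Downtown lot.
the Downtown lot vs the Riverside lot: 41–0 for the Downtown lot.
the Downtown lot vs the West site: 41–0 for the Downtown lot.
the Downtown lot vs the North site: 31–10 for the Downtown lot.
the Downtown lot vs the South site: 35–6 for the Downtown lot.
the Downtown lot beats every other option head-to-head.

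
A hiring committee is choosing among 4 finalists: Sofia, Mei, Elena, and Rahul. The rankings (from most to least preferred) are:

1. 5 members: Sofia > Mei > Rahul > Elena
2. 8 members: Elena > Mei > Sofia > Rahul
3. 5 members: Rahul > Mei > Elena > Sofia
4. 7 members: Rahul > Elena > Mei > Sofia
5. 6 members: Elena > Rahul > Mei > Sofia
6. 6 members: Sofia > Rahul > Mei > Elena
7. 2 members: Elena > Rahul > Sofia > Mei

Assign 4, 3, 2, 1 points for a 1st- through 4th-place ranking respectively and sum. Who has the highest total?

Rahul

Sofia: 5·4 + 8·2 + 5·1 + 7·1 + 6·1 + 6·4 + 2·2 = 82
Mei: 5·3 + 8·3 + 5·3 + 7·2 + 6·2 + 6·2 + 2·1 = 94
Elena: 5·1 + 8·4 + 5·2 + 7·3 + 6·4 + 6·1 + 2·4 = 106
Rahul: 5·2 + 8·1 + 5·4 + 7·4 + 6·3 + 6·3 + 2·3 = 108
Rahul has the highest Borda score (108).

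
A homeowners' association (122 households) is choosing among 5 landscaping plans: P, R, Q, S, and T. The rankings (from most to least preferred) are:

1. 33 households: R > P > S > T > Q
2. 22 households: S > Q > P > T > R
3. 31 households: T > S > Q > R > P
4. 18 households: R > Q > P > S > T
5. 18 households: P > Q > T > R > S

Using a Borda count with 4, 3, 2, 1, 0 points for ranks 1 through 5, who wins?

S

P: 33·3 + 22·2 + 31·0 + 18·2 + 18·4 = 251
R: 33·4 + 22·0 + 31·1 + 18·4 + 18·1 = 253
Q: 33·0 + 22·3 + 31·2 + 18·3 + 18·3 = 236
S: 33·2 + 22·4 + 31·3 + 18·1 + 18·0 = 265
T: 33·1 + 22·1 + 31·4 + 18·0 + 18·2 = 215
S has the highest Borda score (265).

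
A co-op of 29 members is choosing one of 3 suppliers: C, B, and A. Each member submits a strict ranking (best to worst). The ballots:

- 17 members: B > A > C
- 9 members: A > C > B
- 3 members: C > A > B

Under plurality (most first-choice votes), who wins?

First-place votes: C 3, B 17, A 9.
B has the most first-place votes.

B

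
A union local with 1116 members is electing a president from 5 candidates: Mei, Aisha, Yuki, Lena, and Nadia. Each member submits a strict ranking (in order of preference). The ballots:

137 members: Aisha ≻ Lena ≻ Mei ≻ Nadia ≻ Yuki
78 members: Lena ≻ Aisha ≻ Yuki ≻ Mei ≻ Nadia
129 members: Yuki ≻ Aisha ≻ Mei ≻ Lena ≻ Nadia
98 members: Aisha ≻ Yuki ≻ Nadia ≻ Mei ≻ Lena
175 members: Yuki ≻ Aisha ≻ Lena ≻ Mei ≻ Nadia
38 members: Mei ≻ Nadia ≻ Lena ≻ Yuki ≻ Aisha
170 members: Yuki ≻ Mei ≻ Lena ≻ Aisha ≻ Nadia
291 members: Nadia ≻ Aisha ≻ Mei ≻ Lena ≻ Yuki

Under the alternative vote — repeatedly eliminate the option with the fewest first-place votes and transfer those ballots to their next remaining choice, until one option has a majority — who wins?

Round 1: Mei 38, Aisha 235, Yuki 474, Lena 78, Nadia 291. Eliminate Mei.
Round 2: Aisha 235, Yuki 474, Lena 78, Nadia 329. Eliminate Lena.
Round 3: Aisha 313, Yuki 474, Nadia 329. Eliminate Aisha.
Round 4: Yuki 650, Nadia 466. Yuki has a majority.

Yuki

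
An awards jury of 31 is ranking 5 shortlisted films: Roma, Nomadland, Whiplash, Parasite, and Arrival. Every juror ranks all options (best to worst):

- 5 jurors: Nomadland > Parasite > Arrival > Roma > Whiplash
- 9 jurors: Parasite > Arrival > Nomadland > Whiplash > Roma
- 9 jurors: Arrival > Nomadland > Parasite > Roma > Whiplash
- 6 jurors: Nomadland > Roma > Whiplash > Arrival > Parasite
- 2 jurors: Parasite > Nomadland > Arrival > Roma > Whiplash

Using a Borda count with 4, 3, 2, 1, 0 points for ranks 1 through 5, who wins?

Nomadland

Roma: 5·1 + 9·0 + 9·1 + 6·3 + 2·1 = 34
Nomadland: 5·4 + 9·2 + 9·3 + 6·4 + 2·3 = 95
Whiplash: 5·0 + 9·1 + 9·0 + 6·2 + 2·0 = 21
Parasite: 5·3 + 9·4 + 9·2 + 6·0 + 2·4 = 77
Arrival: 5·2 + 9·3 + 9·4 + 6·1 + 2·2 = 83
Nomadland has the highest Borda score (95).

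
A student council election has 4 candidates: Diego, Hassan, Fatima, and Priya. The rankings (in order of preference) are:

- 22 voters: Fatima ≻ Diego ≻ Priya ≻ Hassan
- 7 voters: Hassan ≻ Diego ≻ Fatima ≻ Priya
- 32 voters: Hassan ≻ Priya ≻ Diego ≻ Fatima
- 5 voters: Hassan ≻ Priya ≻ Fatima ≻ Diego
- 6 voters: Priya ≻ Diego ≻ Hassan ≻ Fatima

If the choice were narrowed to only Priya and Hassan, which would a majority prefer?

Hassan

Voters preferring Priya to Hassan: 28; preferring Hassan to Priya: 44.
Hassan wins the head-to-head.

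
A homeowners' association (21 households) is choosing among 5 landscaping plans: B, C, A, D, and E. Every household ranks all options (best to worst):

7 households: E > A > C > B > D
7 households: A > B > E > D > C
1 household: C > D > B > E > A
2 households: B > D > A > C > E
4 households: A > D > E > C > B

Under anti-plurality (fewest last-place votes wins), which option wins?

A

Last-place votes: B 4, C 7, A 1, D 7, E 2.
A is ranked last by the fewest voters, so A wins.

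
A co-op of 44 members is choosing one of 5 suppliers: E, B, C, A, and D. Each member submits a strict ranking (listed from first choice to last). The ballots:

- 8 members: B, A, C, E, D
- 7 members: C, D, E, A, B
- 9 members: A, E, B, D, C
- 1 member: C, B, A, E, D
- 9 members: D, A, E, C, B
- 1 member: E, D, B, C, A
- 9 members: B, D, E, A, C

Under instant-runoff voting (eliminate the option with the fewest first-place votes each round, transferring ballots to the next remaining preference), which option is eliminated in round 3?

A

Round 1: E 1, B 17, C 8, A 9, D 9. Eliminate E.
Round 2: B 17, C 8, A 9, D 10. Eliminate C.
Round 3: B 18, A 9, D 17. Eliminate A.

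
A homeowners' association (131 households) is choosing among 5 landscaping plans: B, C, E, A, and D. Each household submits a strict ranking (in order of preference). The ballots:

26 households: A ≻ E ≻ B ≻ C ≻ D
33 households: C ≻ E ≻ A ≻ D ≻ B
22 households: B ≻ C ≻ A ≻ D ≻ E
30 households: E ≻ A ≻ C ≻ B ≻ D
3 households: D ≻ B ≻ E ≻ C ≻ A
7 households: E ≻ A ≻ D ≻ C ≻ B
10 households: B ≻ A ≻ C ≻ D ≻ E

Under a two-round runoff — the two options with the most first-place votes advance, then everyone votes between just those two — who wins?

Round 1 first-place votes: B 32, C 33, E 37, A 26, D 3.
E and C advance.
Runoff: E is preferred to C by 66 voters; C by 65.
E wins the runoff.

E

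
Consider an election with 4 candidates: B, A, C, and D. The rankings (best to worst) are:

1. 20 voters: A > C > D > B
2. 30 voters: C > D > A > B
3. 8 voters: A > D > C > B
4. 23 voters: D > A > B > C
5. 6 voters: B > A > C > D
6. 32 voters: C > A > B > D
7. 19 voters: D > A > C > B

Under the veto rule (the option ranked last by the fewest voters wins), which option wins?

Last-place votes: B 77, A 0, C 23, D 38.
A is ranked last by the fewest voters, so A wins.

A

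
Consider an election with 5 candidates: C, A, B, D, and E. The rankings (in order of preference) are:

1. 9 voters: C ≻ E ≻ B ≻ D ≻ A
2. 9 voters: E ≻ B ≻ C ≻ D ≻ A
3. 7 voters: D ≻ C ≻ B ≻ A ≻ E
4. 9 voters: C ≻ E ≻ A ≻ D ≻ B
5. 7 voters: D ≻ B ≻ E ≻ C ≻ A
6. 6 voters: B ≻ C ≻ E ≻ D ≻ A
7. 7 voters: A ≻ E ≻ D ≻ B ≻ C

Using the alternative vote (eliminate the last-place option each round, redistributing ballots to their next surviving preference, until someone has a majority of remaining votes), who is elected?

Round 1: C 18, A 7, B 6, D 14, E 9. Eliminate B.
Round 2: C 24, A 7, D 14, E 9. Eliminate A.
Round 3: C 24, D 14, E 16. Eliminate D.
Round 4: C 31, E 23. C has a majority.

C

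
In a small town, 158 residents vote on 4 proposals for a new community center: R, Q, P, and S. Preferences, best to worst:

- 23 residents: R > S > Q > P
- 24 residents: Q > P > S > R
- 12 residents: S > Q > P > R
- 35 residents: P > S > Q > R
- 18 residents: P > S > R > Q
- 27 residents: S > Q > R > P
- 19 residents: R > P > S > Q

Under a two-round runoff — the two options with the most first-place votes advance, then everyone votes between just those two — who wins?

P

Round 1 first-place votes: R 42, Q 24, P 53, S 39.
P and R advance.
Runoff: P is preferred to R by 89 voters; R by 69.
P wins the runoff.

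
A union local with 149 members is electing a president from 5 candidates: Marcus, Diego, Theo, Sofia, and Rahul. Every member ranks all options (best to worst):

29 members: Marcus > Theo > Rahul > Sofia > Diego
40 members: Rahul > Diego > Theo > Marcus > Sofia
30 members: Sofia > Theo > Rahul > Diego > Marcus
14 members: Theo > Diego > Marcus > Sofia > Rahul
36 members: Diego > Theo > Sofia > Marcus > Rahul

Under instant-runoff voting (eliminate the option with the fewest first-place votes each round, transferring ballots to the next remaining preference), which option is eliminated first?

Theo

Round 1: Marcus 29, Diego 36, Theo 14, Sofia 30, Rahul 40. Eliminate Theo.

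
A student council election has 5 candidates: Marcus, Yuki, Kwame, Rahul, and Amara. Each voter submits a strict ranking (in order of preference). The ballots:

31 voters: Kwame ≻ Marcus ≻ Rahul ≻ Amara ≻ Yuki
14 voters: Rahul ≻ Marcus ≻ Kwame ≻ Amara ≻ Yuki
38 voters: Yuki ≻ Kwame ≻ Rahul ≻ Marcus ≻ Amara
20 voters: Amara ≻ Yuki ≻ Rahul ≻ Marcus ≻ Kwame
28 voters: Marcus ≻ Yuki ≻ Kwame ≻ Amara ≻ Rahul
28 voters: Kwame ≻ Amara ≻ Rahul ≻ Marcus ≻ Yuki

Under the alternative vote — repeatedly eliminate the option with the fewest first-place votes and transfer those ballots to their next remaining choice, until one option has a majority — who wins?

Yuki

Round 1: Marcus 28, Yuki 38, Kwame 59, Rahul 14, Amara 20. Eliminate Rahul.
Round 2: Marcus 42, Yuki 38, Kwame 59, Amara 20. Eliminate Amara.
Round 3: Marcus 42, Yuki 58, Kwame 59. Eliminate Marcus.
Round 4: Yuki 86, Kwame 73. Yuki has a majority.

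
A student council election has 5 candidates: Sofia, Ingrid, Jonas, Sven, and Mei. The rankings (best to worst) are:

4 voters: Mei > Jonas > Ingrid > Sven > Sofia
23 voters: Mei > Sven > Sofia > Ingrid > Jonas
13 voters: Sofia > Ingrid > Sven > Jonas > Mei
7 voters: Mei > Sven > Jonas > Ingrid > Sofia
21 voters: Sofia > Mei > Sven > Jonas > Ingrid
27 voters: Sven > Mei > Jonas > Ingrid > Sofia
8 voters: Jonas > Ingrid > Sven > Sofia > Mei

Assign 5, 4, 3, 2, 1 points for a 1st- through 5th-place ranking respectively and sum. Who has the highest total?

Sven

Sofia: 4·1 + 23·3 + 13·5 + 7·1 + 21·5 + 27·1 + 8·2 = 293
Ingrid: 4·3 + 23·2 + 13·4 + 7·2 + 21·1 + 27·2 + 8·4 = 231
Jonas: 4·4 + 23·1 + 13·2 + 7·3 + 21·2 + 27·3 + 8·5 = 249
Sven: 4·2 + 23·4 + 13·3 + 7·4 + 21·3 + 27·5 + 8·3 = 389
Mei: 4·5 + 23·5 + 13·1 + 7·5 + 21·4 + 27·4 + 8·1 = 383
Sven has the highest Borda score (389).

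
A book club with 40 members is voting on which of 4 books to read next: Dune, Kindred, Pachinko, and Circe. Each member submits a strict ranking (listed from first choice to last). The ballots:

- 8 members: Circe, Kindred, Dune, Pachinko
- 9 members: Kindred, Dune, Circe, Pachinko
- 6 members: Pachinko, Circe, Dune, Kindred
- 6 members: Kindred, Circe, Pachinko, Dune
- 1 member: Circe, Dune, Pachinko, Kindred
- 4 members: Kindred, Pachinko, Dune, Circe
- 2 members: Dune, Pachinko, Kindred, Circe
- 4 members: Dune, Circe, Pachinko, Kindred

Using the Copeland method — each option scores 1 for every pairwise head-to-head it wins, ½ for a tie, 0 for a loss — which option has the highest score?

Dune: beats Pachinko; loses to Kindred and Circe → score 1.
Kindred: beats Dune, Pachinko, and Circe → score 3.
Pachinko: loses to Dune, Kindred, and Circe → score 0.
Circe: beats Dune and Pachinko; loses to Kindred → score 2.
Kindred has the best pairwise record.

Kindred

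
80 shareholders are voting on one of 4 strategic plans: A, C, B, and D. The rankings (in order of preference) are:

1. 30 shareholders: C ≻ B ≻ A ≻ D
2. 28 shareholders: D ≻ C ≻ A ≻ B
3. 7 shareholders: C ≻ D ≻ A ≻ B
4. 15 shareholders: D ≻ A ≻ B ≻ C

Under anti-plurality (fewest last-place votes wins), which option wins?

A

Last-place votes: A 0, C 15, B 35, D 30.
A is ranked last by the fewest voters, so A wins.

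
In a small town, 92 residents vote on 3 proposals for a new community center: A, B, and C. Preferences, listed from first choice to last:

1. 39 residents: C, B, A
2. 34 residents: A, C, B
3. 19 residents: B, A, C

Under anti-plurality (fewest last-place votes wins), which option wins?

Last-place votes: A 39, B 34, C 19.
C is ranked last by the fewest voters, so C wins.

C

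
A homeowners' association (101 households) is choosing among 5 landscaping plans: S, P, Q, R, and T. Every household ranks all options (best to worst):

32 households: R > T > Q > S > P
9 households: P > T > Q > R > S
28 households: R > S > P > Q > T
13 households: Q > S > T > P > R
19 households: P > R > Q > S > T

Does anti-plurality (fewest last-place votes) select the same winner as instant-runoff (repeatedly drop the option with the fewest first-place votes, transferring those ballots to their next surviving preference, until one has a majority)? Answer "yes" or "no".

no

Anti-plurality — last-place votes: S 9, P 32, Q 0, R 13, T 47. Winner: Q.
Instant-runoff — R1 S 0, P 28, Q 13, R 60, T 0 (R winner). Winner: R.
The two methods disagree.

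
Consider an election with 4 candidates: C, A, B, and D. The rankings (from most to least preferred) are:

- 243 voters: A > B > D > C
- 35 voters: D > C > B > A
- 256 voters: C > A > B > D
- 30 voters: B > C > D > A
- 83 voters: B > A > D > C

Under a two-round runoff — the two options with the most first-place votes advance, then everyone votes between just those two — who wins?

Round 1 first-place votes: C 256, A 243, B 113, D 35.
C and A advance.
Runoff: C is preferred to A by 321 voters; A by 326.
A wins the runoff.

A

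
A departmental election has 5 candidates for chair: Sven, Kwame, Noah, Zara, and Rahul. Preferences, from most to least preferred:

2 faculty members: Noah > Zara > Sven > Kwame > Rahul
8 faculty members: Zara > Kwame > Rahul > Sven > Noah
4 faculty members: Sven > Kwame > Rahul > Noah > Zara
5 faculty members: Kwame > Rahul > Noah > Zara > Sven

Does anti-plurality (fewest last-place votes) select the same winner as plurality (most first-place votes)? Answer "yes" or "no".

no

Anti-plurality — last-place votes: Sven 5, Kwame 0, Noah 8, Zara 4, Rahul 2. Winner: Kwame.
Plurality — first-place votes: Sven 4, Kwame 5, Noah 2, Zara 8, Rahul 0. Winner: Zara.
The two methods disagree.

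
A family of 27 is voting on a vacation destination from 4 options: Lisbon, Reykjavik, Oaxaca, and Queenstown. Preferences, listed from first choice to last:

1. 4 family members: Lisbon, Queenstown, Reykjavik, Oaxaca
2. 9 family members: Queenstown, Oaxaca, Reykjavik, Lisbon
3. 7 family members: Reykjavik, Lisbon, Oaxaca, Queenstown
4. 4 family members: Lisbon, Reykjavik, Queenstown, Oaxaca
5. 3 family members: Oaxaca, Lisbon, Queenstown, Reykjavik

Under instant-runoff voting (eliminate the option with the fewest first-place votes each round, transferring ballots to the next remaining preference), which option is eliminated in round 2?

Round 1: Lisbon 8, Reykjavik 7, Oaxaca 3, Queenstown 9. Eliminate Oaxaca.
Round 2: Lisbon 11, Reykjavik 7, Queenstown 9. Eliminate Reykjavik.

Reykjavik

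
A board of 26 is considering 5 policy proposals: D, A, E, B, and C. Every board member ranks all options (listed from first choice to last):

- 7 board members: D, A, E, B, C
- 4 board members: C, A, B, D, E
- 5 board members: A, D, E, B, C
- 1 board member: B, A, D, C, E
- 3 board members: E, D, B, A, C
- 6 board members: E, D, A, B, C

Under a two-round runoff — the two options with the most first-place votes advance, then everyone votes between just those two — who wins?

D

Round 1 first-place votes: D 7, A 5, E 9, B 1, C 4.
E and D advance.
Runoff: E is preferred to D by 9 voters; D by 17.
D wins the runoff.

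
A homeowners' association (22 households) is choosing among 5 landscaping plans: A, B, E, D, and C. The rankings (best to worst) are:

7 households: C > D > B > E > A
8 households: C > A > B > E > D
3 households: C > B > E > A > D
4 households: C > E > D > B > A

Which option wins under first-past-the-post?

First-place votes: A 0, B 0, E 0, D 0, C 22.
C has the most first-place votes.

C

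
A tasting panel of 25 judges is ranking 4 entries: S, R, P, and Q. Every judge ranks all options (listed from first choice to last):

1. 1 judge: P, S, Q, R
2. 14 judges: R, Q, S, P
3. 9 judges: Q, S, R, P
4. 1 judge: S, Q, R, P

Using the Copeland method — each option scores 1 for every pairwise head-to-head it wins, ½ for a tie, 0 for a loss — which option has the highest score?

R

S: beats P; loses to R and Q → score 1.
R: beats S, P, and Q → score 3.
P: loses to S, R, and Q → score 0.
Q: beats S and P; loses to R → score 2.
R has the best pairwise record.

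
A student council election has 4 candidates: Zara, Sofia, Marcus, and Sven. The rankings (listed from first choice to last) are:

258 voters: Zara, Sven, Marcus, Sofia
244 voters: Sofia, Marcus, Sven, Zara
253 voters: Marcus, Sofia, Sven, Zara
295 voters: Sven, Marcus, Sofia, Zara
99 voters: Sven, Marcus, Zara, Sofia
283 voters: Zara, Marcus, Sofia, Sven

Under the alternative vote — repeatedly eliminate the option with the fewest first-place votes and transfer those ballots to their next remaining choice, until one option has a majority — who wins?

Round 1: Zara 541, Sofia 244, Marcus 253, Sven 394. Eliminate Sofia.
Round 2: Zara 541, Marcus 497, Sven 394. Eliminate Sven.
Round 3: Zara 541, Marcus 891. Marcus has a majority.

Marcus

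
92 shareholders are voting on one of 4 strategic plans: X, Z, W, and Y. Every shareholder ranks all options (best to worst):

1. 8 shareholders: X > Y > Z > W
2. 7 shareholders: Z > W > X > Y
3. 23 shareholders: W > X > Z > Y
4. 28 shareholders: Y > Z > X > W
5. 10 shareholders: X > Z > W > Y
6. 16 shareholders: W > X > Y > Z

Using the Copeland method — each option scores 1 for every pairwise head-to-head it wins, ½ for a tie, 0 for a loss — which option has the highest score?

X

X: beats Z and Y; ties W → score 2.5.
Z: beats W; loses to X and Y → score 1.
W: beats Y; ties X; loses to Z → score 1.5.
Y: beats Z; loses to X and W → score 1.
X has the best pairwise record.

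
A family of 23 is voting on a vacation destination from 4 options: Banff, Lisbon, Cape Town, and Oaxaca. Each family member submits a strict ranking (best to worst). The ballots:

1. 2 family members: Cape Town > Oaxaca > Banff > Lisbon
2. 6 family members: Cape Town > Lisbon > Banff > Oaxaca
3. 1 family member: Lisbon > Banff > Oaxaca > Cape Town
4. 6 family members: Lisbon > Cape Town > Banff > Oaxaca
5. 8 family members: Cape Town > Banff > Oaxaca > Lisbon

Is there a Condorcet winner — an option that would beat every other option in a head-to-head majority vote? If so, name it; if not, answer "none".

Cape Town vs Banff: 22–1 for Cape Town.
Cape Town vs Lisbon: 16–7 for Cape Town.
Cape Town vs Oaxaca: 22–1 for Cape Town.
Cape Town beats every other option head-to-head.

Cape Town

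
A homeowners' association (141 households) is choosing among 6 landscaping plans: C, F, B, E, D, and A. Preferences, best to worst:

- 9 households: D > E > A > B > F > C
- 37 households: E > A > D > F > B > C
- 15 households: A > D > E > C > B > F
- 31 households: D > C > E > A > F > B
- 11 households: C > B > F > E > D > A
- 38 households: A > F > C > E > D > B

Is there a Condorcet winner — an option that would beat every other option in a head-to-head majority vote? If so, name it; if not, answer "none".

none

Checking pairwise contests:
F beats C 84–57.
E beats F 92–49.
C beats B 95–46.
C beats E 80–61.
E beats D 86–55.
E beats A 88–53.
Every option loses at least one head-to-head, so there is no Condorcet winner.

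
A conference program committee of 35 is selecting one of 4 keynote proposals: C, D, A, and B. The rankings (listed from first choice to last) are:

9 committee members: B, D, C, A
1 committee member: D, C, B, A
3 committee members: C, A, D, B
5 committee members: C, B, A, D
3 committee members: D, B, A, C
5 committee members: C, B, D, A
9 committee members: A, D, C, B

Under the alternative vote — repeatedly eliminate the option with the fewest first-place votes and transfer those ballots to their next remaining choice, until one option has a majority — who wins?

Round 1: C 13, D 4, A 9, B 9. Eliminate D.
Round 2: C 14, A 9, B 12. Eliminate A.
Round 3: C 23, B 12. C has a majority.

C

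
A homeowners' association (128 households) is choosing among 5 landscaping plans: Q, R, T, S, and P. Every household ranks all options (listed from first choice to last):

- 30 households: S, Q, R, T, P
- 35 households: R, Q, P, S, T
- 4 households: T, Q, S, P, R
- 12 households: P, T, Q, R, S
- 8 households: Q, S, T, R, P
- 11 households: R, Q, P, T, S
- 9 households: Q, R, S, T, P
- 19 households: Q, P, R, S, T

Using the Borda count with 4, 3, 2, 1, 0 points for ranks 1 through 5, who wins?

Q: 30·3 + 35·3 + 4·3 + 12·2 + 8·4 + 11·3 + 9·4 + 19·4 = 408
R: 30·2 + 35·4 + 4·0 + 12·1 + 8·1 + 11·4 + 9·3 + 19·2 = 329
T: 30·1 + 35·0 + 4·4 + 12·3 + 8·2 + 11·1 + 9·1 + 19·0 = 118
S: 30·4 + 35·1 + 4·2 + 12·0 + 8·3 + 11·0 + 9·2 + 19·1 = 224
P: 30·0 + 35·2 + 4·1 + 12·4 + 8·0 + 11·2 + 9·0 + 19·3 = 201
Q has the highest Borda score (408).

Q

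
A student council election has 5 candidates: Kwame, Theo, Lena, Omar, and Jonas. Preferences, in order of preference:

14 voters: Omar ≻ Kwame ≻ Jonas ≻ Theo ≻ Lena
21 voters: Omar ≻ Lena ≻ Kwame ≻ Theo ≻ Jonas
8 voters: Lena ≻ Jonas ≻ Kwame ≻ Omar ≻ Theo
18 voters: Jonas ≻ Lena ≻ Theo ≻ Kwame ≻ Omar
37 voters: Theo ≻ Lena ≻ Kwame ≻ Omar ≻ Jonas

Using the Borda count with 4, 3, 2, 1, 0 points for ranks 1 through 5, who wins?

Kwame: 14·3 + 21·2 + 8·2 + 18·1 + 37·2 = 192
Theo: 14·1 + 21·1 + 8·0 + 18·2 + 37·4 = 219
Lena: 14·0 + 21·3 + 8·4 + 18·3 + 37·3 = 260
Omar: 14·4 + 21·4 + 8·1 + 18·0 + 37·1 = 185
Jonas: 14·2 + 21·0 + 8·3 + 18·4 + 37·0 = 124
Lena has the highest Borda score (260).

Lena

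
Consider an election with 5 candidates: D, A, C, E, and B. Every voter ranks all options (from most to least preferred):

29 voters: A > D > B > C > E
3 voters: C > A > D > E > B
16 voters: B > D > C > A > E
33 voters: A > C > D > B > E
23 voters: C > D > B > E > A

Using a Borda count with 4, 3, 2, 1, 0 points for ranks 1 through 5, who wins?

D

D: 29·3 + 3·2 + 16·3 + 33·2 + 23·3 = 276
A: 29·4 + 3·3 + 16·1 + 33·4 + 23·0 = 273
C: 29·1 + 3·4 + 16·2 + 33·3 + 23·4 = 264
E: 29·0 + 3·1 + 16·0 + 33·0 + 23·1 = 26
B: 29·2 + 3·0 + 16·4 + 33·1 + 23·2 = 201
D has the highest Borda score (276).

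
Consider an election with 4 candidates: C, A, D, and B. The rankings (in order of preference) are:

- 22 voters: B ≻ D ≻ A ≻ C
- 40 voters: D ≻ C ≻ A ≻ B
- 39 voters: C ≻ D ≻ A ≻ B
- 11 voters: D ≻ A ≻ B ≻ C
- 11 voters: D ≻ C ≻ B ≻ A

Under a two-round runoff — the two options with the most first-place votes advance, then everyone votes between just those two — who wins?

Round 1 first-place votes: C 39, A 0, D 62, B 22.
D and C advance.
Runoff: D is preferred to C by 84 voters; C by 39.
D wins the runoff.

D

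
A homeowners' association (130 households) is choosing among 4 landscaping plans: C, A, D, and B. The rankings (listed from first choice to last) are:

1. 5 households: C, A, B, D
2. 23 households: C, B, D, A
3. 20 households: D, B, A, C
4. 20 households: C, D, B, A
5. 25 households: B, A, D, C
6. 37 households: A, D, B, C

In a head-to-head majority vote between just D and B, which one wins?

D

Voters preferring D to B: 77; preferring B to D: 53.
D wins the head-to-head.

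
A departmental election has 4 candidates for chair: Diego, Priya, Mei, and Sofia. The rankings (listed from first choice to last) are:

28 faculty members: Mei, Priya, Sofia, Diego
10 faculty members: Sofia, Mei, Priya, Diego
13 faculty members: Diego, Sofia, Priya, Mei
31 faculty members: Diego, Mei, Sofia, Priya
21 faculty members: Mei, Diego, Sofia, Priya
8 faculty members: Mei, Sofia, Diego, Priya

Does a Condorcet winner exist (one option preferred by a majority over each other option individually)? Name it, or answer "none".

Mei vs Diego: 67–44 for Mei.
Mei vs Priya: 98–13 for Mei.
Mei vs Sofia: 88–23 for Mei.
Mei beats every other option head-to-head.

Mei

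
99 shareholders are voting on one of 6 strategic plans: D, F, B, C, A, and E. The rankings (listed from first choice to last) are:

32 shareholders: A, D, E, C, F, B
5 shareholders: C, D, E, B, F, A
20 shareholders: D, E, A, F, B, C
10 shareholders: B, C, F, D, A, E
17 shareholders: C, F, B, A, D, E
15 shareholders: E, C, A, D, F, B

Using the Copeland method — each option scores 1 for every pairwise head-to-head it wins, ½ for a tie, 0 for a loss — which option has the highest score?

D: beats F, B, C, and E; loses to A → score 4.
F: beats B; loses to D, C, A, and E → score 1.
B: loses to D, F, C, A, and E → score 0.
C: beats F and B; loses to D, A, and E → score 2.
A: beats D, F, B, C, and E → score 5.
E: beats F, B, and C; loses to D and A → score 3.
A has the best pairwise record.

A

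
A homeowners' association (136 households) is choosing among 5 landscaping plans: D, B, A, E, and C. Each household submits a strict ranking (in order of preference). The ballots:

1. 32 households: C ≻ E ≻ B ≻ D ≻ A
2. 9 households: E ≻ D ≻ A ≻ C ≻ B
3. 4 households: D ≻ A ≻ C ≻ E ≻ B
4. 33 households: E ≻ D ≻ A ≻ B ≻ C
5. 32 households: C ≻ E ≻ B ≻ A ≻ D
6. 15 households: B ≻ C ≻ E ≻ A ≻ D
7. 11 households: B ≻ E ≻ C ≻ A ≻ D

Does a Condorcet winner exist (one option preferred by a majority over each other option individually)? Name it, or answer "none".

C

C vs D: 90–46 for C.
C vs B: 77–59 for C.
C vs A: 90–46 for C.
C vs E: 83–53 for C.
C beats every other option head-to-head.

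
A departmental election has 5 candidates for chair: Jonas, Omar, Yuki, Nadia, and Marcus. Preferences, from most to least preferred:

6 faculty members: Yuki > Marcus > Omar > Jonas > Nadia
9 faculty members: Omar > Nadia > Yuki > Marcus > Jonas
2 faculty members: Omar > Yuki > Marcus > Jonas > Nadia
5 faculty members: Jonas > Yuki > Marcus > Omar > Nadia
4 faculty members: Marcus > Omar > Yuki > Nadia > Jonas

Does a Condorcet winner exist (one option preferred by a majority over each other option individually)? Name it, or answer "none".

Checking pairwise contests:
Omar beats Jonas 21–5.
Marcus beats Omar 15–11.
Omar beats Yuki 15–11.
Omar beats Nadia 26–0.
Yuki beats Marcus 22–4.
Every option loses at least one head-to-head, so there is no Condorcet winner.

none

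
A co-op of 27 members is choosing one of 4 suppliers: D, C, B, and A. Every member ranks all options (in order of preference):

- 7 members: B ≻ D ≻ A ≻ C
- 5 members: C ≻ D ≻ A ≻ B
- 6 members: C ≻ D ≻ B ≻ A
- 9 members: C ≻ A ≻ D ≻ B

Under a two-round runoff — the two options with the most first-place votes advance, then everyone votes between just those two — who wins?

C

Round 1 first-place votes: D 0, C 20, B 7, A 0.
C and B advance.
Runoff: C is preferred to B by 20 voters; B by 7.
C wins the runoff.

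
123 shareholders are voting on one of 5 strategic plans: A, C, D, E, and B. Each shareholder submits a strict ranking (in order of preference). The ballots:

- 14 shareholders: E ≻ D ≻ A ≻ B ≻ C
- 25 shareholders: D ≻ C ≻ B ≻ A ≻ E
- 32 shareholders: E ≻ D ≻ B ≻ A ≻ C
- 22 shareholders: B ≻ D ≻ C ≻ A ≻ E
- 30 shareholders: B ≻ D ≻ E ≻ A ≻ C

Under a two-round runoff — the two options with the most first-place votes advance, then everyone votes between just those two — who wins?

B

Round 1 first-place votes: A 0, C 0, D 25, E 46, B 52.
B and E advance.
Runoff: B is preferred to E by 77 voters; E by 46.
B wins the runoff.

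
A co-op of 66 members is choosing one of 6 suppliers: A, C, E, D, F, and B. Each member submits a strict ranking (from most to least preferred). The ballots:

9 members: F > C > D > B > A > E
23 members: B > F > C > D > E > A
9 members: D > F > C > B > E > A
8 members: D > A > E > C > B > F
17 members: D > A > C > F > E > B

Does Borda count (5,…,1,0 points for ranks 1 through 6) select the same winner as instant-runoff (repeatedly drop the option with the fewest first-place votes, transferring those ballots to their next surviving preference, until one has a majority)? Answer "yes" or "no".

Borda — scores: A 109, C 199, E 73, D 243, F 207, B 159. Winner: D.
Instant-runoff — R1 A 0, C 0, E 0, D 34, F 9, B 23 (D winner). Winner: D.
The two methods agree.

yes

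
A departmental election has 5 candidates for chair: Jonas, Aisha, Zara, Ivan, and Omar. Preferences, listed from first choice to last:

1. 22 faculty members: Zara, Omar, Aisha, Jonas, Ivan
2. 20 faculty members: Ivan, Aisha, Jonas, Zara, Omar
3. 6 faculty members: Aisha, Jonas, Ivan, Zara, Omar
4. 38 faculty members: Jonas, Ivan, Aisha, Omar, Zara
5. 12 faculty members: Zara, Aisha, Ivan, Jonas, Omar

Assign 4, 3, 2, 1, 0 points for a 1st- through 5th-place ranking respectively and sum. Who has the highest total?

Jonas

Jonas: 22·1 + 20·2 + 6·3 + 38·4 + 12·1 = 244
Aisha: 22·2 + 20·3 + 6·4 + 38·2 + 12·3 = 240
Zara: 22·4 + 20·1 + 6·1 + 38·0 + 12·4 = 162
Ivan: 22·0 + 20·4 + 6·2 + 38·3 + 12·2 = 230
Omar: 22·3 + 20·0 + 6·0 + 38·1 + 12·0 = 104
Jonas has the highest Borda score (244).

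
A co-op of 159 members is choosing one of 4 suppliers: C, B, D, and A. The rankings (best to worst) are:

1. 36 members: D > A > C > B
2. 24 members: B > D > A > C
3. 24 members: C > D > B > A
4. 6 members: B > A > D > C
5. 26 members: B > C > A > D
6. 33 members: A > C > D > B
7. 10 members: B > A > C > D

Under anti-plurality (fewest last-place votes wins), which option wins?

A

Last-place votes: C 30, B 69, D 36, A 24.
A is ranked last by the fewest voters, so A wins.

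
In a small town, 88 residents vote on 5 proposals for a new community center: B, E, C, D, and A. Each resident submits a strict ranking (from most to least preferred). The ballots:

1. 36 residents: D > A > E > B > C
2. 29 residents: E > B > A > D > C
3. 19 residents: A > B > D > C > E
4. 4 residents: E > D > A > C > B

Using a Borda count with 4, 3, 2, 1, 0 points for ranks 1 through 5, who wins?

B: 36·1 + 29·3 + 19·3 + 4·0 = 180
E: 36·2 + 29·4 + 19·0 + 4·4 = 204
C: 36·0 + 29·0 + 19·1 + 4·1 = 23
D: 36·4 + 29·1 + 19·2 + 4·3 = 223
A: 36·3 + 29·2 + 19·4 + 4·2 = 250
A has the highest Borda score (250).

A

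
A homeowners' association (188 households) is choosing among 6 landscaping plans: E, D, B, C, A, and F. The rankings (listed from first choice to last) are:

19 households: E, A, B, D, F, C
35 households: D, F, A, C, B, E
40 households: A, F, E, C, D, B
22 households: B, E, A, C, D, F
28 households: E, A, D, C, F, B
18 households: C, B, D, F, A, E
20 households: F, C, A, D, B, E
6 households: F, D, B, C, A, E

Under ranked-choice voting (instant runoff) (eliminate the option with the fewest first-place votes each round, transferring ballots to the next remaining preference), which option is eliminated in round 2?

F

Round 1: E 47, D 35, B 22, C 18, A 40, F 26. Eliminate C.
Round 2: E 47, D 35, B 40, A 40, F 26. Eliminate F.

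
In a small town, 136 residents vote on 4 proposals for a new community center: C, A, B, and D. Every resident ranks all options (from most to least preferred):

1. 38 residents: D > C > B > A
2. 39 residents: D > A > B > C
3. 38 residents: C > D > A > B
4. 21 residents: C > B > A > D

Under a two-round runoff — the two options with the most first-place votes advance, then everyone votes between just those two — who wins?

D

Round 1 first-place votes: C 59, A 0, B 0, D 77.
D and C advance.
Runoff: D is preferred to C by 77 voters; C by 59.
D wins the runoff.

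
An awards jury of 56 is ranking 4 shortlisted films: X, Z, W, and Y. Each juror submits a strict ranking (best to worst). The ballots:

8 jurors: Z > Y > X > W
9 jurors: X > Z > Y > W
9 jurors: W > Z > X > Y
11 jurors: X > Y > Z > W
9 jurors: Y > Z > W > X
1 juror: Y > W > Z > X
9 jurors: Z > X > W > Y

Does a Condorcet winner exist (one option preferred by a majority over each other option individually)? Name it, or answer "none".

Z vs X: 36–20 for Z.
Z vs W: 46–10 for Z.
Z vs Y: 35–21 for Z.
Z beats every other option head-to-head.

Z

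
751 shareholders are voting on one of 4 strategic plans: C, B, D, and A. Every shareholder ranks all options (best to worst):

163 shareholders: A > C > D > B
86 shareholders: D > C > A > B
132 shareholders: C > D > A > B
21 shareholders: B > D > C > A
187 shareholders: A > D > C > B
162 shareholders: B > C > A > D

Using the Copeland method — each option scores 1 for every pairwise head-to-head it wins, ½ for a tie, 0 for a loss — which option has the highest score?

C: beats B, D, and A → score 3.
B: loses to C, D, and A → score 0.
D: beats B; loses to C and A → score 1.
A: beats B and D; loses to C → score 2.
C has the best pairwise record.

C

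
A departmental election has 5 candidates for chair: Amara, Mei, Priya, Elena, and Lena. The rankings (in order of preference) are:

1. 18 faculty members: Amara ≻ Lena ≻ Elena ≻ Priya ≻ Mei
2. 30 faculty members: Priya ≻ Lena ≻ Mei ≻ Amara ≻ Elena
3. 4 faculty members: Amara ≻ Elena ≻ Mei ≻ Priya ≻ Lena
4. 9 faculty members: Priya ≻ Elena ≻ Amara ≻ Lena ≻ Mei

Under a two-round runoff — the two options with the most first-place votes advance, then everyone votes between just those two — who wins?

Priya

Round 1 first-place votes: Amara 22, Mei 0, Priya 39, Elena 0, Lena 0.
Priya and Amara advance.
Runoff: Priya is preferred to Amara by 39 voters; Amara by 22.
Priya wins the runoff.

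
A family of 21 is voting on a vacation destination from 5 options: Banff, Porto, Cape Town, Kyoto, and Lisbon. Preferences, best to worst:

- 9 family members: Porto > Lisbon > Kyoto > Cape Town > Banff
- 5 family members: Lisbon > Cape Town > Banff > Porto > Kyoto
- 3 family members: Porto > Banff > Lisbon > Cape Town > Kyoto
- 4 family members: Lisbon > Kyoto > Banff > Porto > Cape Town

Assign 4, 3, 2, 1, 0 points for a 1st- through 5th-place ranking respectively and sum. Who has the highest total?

Lisbon

Banff: 9·0 + 5·2 + 3·3 + 4·2 = 27
Porto: 9·4 + 5·1 + 3·4 + 4·1 = 57
Cape Town: 9·1 + 5·3 + 3·1 + 4·0 = 27
Kyoto: 9·2 + 5·0 + 3·0 + 4·3 = 30
Lisbon: 9·3 + 5·4 + 3·2 + 4·4 = 69
Lisbon has the highest Borda score (69).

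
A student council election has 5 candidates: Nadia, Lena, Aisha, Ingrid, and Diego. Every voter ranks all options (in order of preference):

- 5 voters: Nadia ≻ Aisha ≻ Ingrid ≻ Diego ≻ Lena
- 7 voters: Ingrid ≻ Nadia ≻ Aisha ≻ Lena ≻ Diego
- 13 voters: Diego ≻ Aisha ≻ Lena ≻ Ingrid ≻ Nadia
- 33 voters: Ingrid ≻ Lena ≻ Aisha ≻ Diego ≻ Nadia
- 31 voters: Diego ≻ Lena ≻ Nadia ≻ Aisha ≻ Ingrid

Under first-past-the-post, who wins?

Diego

First-place votes: Nadia 5, Lena 0, Aisha 0, Ingrid 40, Diego 44.
Diego has the most first-place votes.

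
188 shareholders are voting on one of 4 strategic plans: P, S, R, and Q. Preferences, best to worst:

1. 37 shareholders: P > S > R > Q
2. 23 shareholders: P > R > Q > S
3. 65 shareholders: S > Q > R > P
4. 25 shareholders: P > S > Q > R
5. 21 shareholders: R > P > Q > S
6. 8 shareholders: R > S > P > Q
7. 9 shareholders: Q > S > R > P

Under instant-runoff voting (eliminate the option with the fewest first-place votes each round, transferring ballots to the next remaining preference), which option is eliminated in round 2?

R

Round 1: P 85, S 65, R 29, Q 9. Eliminate Q.
Round 2: P 85, S 74, R 29. Eliminate R.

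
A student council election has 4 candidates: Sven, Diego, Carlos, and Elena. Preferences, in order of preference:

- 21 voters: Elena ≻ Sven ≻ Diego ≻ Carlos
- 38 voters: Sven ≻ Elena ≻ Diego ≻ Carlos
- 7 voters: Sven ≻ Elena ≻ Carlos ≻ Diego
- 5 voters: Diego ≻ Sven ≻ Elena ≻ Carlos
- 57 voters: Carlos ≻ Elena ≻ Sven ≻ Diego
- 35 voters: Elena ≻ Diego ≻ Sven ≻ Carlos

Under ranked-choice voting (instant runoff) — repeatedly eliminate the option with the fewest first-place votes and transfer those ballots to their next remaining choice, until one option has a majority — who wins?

Elena

Round 1: Sven 45, Diego 5, Carlos 57, Elena 56. Eliminate Diego.
Round 2: Sven 50, Carlos 57, Elena 56. Eliminate Sven.
Round 3: Carlos 57, Elena 106. Elena has a majority.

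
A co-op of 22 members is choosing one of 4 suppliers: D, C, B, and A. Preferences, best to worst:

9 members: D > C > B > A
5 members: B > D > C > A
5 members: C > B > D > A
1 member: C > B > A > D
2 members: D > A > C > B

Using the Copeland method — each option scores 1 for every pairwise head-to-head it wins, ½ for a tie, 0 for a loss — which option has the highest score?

D

D: beats C and A; ties B → score 2.5.
C: beats B and A; loses to D → score 2.
B: beats A; ties D; loses to C → score 1.5.
A: loses to D, C, and B → score 0.
D has the best pairwise record.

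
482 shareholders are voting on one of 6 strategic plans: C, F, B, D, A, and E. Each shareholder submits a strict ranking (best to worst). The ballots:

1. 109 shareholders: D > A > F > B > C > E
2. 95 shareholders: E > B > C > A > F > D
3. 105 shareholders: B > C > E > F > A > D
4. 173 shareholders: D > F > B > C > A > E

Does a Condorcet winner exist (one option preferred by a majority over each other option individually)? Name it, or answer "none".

D

D vs C: 282–200 for D.
D vs F: 282–200 for D.
D vs B: 282–200 for D.
D vs A: 282–200 for D.
D vs E: 282–200 for D.
D beats every other option head-to-head.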